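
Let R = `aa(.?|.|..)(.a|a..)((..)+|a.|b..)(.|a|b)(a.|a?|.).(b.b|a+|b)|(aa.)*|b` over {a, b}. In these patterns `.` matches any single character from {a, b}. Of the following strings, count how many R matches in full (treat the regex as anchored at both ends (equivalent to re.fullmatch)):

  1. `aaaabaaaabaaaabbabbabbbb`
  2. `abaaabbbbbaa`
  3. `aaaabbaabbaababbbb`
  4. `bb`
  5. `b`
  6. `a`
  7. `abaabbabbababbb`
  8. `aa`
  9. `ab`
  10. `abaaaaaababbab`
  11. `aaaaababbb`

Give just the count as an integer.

1 → match
2 → no match
3 → match
4 → no match
5 → match
6 → no match
7 → no match
8 → no match
9 → no match
10 → no match
11 → match
Total matched: 4

4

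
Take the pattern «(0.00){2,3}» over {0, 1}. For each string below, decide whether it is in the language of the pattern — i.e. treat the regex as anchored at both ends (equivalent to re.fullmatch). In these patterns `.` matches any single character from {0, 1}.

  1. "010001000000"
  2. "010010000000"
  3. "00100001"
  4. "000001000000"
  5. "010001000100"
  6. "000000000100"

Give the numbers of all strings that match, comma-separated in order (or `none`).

1. "010001000000" → match
2. "010010000000" → no match
3. "00100001" → no match — must end with "00"
4. "000001000000" → match
5. "010001000100" → match
6. "000000000100" → match

1, 4, 5, 6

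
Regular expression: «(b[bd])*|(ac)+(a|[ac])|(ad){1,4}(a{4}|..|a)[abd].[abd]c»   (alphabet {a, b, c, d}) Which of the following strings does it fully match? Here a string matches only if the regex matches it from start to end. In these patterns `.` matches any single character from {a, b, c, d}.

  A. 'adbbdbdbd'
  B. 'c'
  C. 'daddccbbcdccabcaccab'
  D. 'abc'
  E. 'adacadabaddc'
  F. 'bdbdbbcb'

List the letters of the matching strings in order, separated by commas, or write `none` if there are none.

none

A. 'adbbdbdbd' → no match
B. 'c' → no match
C → no match
D. 'abc' → no match
E. 'adacadabaddc' → no match
F. 'bdbdbbcb' → no match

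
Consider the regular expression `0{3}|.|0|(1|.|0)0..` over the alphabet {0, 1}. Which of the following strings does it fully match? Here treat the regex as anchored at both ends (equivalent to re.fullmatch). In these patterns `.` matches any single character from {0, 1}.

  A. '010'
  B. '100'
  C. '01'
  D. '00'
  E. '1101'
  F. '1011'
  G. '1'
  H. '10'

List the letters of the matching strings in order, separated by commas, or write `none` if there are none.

A → no match
B → no match
C → no match
D → no match
E → no match
F → match
G → match
H → no match

F, G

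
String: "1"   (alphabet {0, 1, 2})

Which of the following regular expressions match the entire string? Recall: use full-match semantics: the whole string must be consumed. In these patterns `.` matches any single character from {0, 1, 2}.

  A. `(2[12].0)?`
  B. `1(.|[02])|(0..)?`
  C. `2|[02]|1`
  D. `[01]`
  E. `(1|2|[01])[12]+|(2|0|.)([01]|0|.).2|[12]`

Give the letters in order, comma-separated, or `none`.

C, D, E

A → no match
B → no match
C → match
D → match
E → match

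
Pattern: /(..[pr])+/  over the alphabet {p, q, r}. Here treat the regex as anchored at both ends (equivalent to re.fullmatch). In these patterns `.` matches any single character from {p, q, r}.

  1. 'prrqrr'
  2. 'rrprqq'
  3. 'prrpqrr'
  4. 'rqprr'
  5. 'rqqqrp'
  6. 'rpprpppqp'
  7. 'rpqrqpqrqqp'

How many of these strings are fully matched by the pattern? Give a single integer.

1 → match
2 → no match
3 → no match
4 → no match
5 → no match
6 → match
7 → no match
Total matched: 2

2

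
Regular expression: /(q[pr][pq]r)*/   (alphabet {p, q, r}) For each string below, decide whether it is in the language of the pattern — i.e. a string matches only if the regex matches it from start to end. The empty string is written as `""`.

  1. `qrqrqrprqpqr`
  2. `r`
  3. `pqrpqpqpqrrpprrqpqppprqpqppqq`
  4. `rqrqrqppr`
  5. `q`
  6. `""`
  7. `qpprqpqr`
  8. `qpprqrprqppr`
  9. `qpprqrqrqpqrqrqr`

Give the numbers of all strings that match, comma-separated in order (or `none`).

1. `qrqrqrprqpqr` → match
2. `r` → no match
3 → no match
4. `rqrqrqppr` → no match
5. `q` → no match
6. `""` → match
7. `qpprqpqr` → match
8. `qpprqrprqppr` → match
9 → match

1, 6, 7, 8, 9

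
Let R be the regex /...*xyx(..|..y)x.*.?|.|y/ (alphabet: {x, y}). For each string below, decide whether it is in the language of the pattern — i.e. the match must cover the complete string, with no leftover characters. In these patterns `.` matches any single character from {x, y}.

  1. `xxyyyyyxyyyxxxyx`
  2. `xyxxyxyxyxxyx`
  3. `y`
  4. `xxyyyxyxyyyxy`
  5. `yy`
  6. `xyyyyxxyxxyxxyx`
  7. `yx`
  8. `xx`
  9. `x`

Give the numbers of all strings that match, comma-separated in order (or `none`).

2, 3, 4, 6, 9

1 → no match
2 → match
3. `y` → match
4 → match
5. `yy` → no match
6 → match
7. `yx` → no match
8. `xx` → no match
9. `x` → match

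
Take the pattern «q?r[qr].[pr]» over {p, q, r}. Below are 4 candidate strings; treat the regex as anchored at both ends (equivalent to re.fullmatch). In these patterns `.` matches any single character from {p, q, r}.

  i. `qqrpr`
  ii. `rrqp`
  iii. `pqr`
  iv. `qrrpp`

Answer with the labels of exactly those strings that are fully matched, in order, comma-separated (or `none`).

i. `qqrpr` → no match
ii. `rrqp` → match
iii. `pqr` → no match
iv. `qrrpp` → match

ii, iv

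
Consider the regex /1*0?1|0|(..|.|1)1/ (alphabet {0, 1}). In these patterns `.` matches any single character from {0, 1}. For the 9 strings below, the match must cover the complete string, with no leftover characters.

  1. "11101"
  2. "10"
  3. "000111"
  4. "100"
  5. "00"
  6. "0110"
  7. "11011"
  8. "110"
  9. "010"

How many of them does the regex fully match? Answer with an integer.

1. "11101" → match
2. "10" → no match
3. "000111" → no match
4. "100" → no match
5. "00" → no match
6. "0110" → no match
7. "11011" → no match
8. "110" → no match
9. "010" → no match
Total matched: 1

1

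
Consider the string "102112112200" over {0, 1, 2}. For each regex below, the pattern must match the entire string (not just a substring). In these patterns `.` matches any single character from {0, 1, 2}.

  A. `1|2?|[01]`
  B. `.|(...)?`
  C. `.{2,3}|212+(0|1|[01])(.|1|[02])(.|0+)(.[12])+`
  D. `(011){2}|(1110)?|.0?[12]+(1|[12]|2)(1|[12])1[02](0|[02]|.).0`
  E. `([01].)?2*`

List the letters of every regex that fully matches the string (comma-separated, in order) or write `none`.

D

A → no match
B → no match
C → no match
D → match
E → no match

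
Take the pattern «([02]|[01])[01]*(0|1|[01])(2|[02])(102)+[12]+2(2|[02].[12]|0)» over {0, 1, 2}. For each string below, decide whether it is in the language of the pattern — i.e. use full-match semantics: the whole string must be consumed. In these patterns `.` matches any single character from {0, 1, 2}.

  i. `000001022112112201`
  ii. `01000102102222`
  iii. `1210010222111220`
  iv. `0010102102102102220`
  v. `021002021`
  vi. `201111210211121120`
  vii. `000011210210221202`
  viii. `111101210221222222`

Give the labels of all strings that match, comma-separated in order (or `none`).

i → match
ii → match
iii → no match
iv → match
v → no match
vi → match
vii → no match
viii → match

i, ii, iv, vi, viii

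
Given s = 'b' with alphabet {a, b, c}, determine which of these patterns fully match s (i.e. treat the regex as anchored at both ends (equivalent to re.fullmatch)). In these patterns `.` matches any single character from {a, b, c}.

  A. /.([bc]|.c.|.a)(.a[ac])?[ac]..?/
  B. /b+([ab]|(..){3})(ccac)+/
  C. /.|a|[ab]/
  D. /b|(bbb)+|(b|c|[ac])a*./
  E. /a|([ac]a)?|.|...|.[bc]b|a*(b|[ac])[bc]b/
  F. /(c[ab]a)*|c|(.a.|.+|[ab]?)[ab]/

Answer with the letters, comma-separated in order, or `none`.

C, D, E, F

A → no match
B → no match — must end with 'ccac'
C → match
D → match
E → match
F → match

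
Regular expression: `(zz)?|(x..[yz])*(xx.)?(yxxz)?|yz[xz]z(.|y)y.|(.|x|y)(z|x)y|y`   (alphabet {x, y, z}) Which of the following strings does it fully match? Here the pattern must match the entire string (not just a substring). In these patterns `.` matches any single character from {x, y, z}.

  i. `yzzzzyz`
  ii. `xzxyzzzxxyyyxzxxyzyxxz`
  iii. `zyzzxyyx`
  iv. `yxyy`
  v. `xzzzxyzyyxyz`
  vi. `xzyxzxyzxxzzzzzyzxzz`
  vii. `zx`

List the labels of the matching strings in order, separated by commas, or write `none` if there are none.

i → match
ii → no match
iii → no match
iv → no match
v → no match
vi → no match
vii → no match

i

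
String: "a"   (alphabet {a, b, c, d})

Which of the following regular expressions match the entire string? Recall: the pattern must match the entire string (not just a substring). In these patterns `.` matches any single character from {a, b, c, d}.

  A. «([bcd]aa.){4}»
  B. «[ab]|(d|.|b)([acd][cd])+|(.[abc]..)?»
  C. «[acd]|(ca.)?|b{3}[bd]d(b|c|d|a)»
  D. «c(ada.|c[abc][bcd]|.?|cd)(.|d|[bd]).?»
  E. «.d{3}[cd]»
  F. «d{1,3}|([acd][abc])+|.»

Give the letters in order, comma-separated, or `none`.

B, C, F

A → no match
B → match
C → match
D → no match — must start with "c"
E → no match
F → match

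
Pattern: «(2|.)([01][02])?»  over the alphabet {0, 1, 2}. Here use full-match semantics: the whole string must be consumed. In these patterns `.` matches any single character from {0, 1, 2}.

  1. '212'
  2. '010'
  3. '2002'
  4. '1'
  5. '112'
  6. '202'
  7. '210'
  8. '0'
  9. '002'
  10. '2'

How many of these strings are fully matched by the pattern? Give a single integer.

9

1 → match
2 → match
3 → no match
4 → match
5 → match
6 → match
7 → match
8 → match
9 → match
10 → match
Total matched: 9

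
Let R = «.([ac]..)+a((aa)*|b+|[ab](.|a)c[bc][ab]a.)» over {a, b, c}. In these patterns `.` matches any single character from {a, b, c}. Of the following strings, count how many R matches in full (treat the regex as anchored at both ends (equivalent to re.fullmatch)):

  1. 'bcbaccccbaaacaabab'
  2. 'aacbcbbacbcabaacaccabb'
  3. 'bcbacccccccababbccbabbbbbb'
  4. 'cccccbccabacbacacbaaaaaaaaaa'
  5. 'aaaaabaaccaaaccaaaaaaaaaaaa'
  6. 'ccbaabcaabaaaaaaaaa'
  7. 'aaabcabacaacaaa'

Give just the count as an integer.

1 → match
2 → match
3 → match
4 → match
5 → match
6 → match
7 → no match
Total matched: 6

6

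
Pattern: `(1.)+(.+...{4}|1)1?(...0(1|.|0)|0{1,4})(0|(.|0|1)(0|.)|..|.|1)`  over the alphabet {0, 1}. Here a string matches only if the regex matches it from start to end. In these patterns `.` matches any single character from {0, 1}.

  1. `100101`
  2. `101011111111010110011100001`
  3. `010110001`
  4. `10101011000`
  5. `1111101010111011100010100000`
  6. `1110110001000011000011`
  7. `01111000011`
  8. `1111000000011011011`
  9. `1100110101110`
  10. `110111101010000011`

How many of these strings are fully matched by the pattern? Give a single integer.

6

1 → no match
2 → match
3 → no match — must start with `1`
4 → match
5 → match
6 → match
7 → no match — must start with `1`
8 → match
9 → no match
10 → match
Total matched: 6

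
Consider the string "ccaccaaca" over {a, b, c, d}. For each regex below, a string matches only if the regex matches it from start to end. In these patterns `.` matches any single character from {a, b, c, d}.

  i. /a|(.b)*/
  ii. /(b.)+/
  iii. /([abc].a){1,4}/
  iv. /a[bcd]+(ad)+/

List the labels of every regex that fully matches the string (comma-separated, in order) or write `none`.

iii

i → no match
ii → no match — must start with "b"
iii → match
iv → no match — must start with "a"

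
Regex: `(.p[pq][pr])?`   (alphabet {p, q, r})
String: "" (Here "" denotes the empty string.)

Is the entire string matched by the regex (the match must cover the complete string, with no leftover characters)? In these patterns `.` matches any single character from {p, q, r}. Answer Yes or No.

Yes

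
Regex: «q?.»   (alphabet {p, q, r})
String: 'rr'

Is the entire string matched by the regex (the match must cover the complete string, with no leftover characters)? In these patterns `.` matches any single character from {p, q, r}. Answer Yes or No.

No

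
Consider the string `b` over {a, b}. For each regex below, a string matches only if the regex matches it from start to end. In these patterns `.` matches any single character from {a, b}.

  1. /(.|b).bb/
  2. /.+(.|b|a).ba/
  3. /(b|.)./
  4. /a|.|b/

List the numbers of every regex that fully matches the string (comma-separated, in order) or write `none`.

4

1 → no match — must end with `bb`
2 → no match — must end with `ba`
3 → no match
4 → match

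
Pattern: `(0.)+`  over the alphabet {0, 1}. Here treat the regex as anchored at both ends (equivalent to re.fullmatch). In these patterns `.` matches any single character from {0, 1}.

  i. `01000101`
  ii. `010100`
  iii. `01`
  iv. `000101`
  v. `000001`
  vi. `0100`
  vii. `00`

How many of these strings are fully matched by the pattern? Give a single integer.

7

i → match
ii → match
iii → match
iv → match
v → match
vi → match
vii → match
Total matched: 7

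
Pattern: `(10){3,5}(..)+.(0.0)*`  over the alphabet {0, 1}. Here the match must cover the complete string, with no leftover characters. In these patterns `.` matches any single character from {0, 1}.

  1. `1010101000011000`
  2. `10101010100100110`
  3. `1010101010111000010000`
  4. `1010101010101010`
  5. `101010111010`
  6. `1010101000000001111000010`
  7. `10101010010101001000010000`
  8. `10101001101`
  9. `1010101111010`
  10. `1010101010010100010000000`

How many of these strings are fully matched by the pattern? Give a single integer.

1 → match
2 → match
3 → match
4 → match
5. `101010111010` → match
6 → match
7 → match
8. `10101001101` → match
9 → match
10 → match
Total matched: 10

10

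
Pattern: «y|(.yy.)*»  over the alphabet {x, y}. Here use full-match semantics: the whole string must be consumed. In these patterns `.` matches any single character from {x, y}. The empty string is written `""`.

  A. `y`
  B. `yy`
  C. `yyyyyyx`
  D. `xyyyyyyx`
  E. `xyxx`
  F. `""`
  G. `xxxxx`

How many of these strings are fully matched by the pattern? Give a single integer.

3

A. `y` → match
B. `yy` → no match
C. `yyyyyyx` → no match
D. `xyyyyyyx` → match
E. `xyxx` → no match
F. `""` → match
G. `xxxxx` → no match
Total matched: 3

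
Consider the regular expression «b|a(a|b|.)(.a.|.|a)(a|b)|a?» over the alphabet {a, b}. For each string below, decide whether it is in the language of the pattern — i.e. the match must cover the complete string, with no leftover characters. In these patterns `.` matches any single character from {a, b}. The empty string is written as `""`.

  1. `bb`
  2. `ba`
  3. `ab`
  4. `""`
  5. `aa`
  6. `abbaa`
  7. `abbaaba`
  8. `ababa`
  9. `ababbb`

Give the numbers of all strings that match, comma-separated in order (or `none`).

4

1 → no match
2 → no match
3 → no match
4 → match
5 → no match
6 → no match
7 → no match
8 → no match
9 → no match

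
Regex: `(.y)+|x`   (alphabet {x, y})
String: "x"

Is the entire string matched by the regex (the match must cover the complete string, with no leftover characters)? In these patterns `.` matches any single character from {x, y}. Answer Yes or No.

Yes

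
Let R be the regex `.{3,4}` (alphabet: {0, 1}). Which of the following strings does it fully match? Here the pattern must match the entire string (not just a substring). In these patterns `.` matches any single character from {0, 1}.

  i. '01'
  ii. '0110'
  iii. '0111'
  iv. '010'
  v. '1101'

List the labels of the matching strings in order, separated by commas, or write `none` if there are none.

ii, iii, iv, v

i → no match
ii → match
iii → match
iv → match
v → match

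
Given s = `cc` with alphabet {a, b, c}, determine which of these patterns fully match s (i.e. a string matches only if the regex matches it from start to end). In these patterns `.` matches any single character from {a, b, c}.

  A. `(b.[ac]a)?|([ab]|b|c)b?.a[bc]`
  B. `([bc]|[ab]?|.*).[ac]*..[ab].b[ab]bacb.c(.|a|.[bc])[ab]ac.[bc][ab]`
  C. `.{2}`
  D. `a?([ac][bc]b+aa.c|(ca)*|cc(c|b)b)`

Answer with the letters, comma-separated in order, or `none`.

A → no match
B → no match
C → match
D → no match

C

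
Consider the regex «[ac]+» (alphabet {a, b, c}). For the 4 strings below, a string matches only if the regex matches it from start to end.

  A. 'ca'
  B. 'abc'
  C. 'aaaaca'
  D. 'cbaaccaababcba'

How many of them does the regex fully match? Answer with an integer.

A → match
B → no match
C → match
D → no match
Total matched: 2

2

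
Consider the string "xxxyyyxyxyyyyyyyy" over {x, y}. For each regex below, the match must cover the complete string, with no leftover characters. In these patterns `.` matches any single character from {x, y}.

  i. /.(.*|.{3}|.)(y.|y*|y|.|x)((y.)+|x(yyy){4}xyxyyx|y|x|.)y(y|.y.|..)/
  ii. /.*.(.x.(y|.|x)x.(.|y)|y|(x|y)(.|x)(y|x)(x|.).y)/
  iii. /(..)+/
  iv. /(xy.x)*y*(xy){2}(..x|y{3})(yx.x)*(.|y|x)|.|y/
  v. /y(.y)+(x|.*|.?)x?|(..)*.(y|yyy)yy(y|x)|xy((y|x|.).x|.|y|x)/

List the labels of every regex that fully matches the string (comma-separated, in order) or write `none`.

i, ii, v

i → match
ii → match
iii → no match
iv → no match
v → match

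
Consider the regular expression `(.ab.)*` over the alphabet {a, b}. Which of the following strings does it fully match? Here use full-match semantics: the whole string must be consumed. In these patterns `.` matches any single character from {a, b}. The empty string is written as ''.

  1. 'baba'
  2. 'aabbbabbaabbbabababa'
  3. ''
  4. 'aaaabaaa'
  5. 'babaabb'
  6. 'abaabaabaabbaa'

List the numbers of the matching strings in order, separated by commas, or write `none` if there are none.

1. 'baba' → match
2 → match
3. '' → match
4. 'aaaabaaa' → no match
5. 'babaabb' → no match
6 → no match

1, 2, 3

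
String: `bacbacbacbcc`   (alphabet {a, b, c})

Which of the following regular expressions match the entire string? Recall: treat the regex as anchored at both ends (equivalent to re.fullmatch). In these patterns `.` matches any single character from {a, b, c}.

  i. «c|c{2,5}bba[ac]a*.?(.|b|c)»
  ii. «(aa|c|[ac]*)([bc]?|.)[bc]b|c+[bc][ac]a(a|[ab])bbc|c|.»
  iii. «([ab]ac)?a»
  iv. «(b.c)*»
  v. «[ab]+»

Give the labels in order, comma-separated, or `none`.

i → no match — must start with `c`
ii → no match
iii → no match — must end with `a`
iv → match
v → no match

iv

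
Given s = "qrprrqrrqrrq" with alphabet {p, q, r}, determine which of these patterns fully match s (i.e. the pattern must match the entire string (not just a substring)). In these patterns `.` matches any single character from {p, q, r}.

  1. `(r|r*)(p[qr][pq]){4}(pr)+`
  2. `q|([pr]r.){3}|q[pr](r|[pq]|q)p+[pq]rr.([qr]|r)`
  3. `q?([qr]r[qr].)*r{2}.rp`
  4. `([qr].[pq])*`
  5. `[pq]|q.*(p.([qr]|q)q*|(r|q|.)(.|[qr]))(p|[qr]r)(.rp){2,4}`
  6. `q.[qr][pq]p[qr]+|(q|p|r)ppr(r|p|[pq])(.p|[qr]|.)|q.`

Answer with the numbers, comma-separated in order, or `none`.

1 → no match — must end with "pr"
2 → no match
3 → no match — must end with "rp"
4 → match
5 → no match
6 → no match

4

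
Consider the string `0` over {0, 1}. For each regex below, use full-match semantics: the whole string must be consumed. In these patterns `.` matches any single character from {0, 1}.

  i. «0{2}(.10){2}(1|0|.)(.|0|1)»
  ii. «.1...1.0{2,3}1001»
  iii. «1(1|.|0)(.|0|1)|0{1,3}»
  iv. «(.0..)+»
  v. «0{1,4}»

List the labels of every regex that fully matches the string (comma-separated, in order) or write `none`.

i → no match
ii → no match — must end with `01001`
iii → match
iv → no match
v → match

iii, v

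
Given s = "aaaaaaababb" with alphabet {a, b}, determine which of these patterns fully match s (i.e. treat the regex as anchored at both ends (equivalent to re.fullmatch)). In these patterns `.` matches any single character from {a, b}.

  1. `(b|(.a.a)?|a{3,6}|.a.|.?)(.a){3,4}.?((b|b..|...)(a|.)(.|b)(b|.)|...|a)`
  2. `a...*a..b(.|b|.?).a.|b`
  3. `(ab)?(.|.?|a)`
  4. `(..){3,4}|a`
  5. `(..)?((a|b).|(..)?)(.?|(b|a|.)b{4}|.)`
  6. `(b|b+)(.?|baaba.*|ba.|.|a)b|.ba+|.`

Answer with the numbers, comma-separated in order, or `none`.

1

1 → match
2 → no match
3 → no match
4 → no match
5 → no match
6 → no match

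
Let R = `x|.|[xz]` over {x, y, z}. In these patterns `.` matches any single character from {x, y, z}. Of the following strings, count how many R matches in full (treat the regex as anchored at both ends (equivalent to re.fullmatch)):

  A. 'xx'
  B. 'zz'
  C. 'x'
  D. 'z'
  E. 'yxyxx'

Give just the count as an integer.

A. 'xx' → no match
B. 'zz' → no match
C. 'x' → match
D. 'z' → match
E. 'yxyxx' → no match
Total matched: 2

2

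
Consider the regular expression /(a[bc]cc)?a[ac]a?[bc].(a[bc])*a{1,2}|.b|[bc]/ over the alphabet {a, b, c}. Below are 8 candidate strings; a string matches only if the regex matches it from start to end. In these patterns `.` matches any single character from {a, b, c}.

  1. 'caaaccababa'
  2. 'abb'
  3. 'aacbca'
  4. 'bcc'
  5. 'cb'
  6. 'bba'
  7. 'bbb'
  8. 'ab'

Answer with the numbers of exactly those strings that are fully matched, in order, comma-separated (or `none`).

5, 8

1 → no match
2 → no match
3 → no match
4 → no match
5 → match
6 → no match
7 → no match
8 → match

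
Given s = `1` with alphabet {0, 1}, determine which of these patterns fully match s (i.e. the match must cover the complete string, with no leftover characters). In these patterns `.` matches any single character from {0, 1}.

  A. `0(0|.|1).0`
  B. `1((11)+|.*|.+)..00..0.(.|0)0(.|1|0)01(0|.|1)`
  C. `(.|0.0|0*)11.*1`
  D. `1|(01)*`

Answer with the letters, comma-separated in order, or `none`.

D

A → no match — must start with `0`
B → no match
C → no match
D → match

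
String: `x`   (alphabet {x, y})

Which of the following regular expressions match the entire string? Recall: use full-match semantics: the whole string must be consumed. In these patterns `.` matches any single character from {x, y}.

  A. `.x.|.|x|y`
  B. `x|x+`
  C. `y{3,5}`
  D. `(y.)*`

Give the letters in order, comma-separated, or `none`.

A, B

A → match
B → match
C → no match — must start with `y`
D → no match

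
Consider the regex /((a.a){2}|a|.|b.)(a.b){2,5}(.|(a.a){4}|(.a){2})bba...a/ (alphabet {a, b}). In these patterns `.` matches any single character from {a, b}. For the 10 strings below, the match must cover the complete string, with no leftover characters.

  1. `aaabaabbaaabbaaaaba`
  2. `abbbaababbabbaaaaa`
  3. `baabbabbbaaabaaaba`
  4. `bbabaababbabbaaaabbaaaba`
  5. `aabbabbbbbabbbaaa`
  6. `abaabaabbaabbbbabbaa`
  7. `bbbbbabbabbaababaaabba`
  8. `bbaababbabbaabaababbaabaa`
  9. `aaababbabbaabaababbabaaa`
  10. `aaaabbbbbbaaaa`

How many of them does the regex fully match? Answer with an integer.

1 → no match
2 → no match
3 → no match
4 → no match
5 → no match
6 → match
7 → no match
8 → match
9 → match
10 → no match
Total matched: 3

3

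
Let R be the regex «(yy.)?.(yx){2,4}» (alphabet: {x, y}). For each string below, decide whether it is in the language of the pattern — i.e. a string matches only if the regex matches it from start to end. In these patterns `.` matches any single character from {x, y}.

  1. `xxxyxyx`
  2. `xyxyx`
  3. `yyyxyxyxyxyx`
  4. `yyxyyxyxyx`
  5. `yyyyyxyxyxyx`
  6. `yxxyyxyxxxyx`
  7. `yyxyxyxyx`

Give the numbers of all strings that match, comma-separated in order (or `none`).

2, 3, 4, 5, 7

1 → no match
2 → match
3 → match
4 → match
5 → match
6 → no match
7 → match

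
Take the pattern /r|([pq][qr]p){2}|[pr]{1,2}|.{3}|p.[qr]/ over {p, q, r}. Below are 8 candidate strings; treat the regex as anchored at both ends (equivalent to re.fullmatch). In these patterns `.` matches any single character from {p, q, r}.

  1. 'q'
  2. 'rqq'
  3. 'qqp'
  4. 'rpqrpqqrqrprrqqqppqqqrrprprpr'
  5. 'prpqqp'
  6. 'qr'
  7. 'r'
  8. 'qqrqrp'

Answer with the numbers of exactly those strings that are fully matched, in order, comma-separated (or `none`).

1 → no match
2 → match
3 → match
4 → no match
5 → match
6 → no match
7 → match
8 → no match

2, 3, 5, 7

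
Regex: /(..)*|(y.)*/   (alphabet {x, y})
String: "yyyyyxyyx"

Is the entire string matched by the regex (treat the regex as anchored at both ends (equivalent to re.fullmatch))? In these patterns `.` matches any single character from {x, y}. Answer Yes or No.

No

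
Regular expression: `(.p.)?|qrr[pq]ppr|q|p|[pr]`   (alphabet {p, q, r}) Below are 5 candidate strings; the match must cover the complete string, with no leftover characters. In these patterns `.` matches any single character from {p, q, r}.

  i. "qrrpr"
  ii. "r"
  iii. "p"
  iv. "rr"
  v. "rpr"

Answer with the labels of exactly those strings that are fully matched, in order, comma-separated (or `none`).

i. "qrrpr" → no match
ii. "r" → match
iii. "p" → match
iv. "rr" → no match
v. "rpr" → match

ii, iii, v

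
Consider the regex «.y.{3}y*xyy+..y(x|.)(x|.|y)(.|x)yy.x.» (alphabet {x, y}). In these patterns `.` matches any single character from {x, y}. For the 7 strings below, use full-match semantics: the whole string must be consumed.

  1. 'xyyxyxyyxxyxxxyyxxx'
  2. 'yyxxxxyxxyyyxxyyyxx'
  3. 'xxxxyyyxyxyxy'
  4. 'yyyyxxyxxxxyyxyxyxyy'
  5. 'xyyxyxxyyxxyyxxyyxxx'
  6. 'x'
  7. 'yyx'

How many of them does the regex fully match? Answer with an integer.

1

1 → match
2 → no match
3 → no match
4 → no match
5 → no match
6 → no match
7 → no match
Total matched: 1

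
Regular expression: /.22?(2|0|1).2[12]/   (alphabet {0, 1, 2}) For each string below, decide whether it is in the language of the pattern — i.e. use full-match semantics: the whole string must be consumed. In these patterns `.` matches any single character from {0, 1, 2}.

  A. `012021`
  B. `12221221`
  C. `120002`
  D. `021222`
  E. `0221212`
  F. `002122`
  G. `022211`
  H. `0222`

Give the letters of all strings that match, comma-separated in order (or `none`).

D

A → no match
B → no match
C → no match
D → match
E → no match
F → no match
G → no match
H → no match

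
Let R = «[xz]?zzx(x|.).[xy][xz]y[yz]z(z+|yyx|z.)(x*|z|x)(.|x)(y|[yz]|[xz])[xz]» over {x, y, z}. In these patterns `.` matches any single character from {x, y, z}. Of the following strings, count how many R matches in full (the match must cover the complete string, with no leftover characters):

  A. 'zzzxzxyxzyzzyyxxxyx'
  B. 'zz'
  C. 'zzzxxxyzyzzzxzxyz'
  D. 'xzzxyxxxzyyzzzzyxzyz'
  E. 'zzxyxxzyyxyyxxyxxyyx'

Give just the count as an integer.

1

A → no match
B. 'zz' → no match
C → match
D → no match
E → no match
Total matched: 1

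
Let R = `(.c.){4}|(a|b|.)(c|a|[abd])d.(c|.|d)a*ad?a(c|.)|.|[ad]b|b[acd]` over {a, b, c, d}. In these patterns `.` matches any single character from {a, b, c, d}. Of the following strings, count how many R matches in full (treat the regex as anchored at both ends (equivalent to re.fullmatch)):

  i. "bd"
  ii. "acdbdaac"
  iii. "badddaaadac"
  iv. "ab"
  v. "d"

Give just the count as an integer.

i → match
ii → match
iii → match
iv → match
v → match
Total matched: 5

5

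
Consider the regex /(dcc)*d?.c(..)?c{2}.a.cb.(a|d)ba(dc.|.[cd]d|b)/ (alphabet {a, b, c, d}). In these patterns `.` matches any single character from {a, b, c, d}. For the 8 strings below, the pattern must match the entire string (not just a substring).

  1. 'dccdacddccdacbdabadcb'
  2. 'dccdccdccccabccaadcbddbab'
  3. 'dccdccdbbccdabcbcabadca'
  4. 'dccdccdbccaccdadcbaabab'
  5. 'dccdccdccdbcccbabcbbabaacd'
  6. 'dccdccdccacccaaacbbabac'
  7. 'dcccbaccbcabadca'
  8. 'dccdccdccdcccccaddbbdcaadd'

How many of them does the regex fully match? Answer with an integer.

1 → no match
2 → match
3 → no match
4 → match
5 → match
6 → no match
7 → match
8 → no match
Total matched: 4

4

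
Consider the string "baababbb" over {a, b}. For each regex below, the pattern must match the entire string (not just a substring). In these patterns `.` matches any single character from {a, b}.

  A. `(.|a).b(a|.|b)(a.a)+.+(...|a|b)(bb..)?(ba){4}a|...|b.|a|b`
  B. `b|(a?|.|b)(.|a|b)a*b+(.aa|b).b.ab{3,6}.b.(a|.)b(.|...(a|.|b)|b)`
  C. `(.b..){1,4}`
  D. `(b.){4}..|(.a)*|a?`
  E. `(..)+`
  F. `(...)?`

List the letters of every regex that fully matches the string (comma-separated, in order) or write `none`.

E

A → no match
B → no match
C → no match
D → no match
E → match
F → no match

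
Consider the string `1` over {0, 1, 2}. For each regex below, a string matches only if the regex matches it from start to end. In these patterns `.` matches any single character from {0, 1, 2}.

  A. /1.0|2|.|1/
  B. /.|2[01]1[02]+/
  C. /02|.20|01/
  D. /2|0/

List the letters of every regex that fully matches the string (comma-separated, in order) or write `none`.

A, B

A → match
B → match
C → no match
D → no match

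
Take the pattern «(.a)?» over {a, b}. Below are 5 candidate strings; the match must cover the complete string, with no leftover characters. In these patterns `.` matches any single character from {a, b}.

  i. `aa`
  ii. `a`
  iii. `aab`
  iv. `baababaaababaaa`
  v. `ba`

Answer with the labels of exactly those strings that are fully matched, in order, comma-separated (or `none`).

i. `aa` → match
ii. `a` → no match
iii. `aab` → no match
iv → no match
v. `ba` → match

i, v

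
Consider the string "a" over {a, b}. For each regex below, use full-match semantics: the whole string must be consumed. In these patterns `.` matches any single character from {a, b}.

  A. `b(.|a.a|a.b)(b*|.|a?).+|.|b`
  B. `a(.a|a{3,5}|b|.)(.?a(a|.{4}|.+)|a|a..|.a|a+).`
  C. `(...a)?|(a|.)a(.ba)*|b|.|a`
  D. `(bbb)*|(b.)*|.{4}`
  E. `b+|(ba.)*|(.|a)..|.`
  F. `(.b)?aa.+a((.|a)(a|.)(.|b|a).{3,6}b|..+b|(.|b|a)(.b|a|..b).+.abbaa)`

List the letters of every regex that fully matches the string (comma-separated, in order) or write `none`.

A → match
B → no match
C → match
D → no match
E → match
F → no match

A, C, E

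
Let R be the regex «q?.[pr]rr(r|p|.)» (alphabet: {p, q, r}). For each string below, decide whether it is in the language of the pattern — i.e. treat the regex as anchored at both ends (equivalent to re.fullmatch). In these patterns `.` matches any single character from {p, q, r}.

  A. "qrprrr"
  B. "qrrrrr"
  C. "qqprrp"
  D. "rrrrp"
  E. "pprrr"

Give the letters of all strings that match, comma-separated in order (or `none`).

A → match
B → match
C → match
D → match
E → match

A, B, C, D, E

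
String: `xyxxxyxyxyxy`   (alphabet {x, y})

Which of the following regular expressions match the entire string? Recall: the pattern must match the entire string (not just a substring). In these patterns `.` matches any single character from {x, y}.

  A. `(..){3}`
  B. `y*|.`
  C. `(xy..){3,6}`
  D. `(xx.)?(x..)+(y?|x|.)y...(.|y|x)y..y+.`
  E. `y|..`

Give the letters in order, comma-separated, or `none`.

A → no match
B → no match
C → match
D → no match
E → no match

C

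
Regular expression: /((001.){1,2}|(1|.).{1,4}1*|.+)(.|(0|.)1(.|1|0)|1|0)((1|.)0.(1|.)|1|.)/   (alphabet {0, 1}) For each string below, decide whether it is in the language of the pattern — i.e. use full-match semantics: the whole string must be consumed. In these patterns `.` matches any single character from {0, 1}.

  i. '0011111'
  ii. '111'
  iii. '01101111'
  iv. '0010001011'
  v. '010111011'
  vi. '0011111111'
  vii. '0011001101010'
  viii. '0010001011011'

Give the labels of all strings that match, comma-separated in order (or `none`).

i, ii, iii, iv, v, vi, vii, viii

i → match
ii → match
iii → match
iv → match
v → match
vi → match
vii → match
viii → match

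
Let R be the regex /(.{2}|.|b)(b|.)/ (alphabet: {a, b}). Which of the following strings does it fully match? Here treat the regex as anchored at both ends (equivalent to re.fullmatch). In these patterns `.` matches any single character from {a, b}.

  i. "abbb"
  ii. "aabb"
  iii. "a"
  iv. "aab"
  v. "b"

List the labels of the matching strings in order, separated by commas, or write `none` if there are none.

iv

i → no match
ii → no match
iii → no match
iv → match
v → no match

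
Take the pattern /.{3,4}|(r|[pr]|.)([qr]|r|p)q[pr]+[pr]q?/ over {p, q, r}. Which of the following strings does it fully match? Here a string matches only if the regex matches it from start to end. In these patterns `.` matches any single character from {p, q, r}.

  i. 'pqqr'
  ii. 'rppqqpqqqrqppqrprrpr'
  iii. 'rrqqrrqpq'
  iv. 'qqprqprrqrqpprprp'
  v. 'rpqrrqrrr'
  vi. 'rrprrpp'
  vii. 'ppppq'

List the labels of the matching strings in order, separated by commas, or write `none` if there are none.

i → match
ii → no match
iii → no match
iv → no match
v → no match
vi → no match
vii → no match

i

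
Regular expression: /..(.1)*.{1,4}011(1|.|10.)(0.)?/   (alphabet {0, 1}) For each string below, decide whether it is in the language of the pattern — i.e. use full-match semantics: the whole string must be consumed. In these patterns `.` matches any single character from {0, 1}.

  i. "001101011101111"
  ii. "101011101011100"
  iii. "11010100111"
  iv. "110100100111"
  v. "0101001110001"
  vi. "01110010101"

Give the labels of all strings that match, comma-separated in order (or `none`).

iii, iv, v

i → no match
ii → no match
iii → match
iv → match
v → match
vi → no match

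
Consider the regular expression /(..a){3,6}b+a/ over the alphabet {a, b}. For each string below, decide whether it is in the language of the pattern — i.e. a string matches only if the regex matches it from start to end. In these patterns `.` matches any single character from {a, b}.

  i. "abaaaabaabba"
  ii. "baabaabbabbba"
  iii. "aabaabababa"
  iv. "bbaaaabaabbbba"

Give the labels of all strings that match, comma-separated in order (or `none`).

i, ii, iv

i → match
ii → match
iii → no match
iv → match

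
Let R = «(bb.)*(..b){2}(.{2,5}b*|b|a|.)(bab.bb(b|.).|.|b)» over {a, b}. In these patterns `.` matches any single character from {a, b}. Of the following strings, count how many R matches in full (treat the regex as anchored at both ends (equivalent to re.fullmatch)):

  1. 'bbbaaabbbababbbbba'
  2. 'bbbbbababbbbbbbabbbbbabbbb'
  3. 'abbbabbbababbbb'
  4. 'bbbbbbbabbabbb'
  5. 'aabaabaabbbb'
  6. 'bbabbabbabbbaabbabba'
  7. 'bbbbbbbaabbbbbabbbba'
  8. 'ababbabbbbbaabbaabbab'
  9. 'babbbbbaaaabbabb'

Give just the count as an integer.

1 → no match
2 → no match
3 → match
4 → match
5 → match
6 → match
7 → no match
8 → no match
9 → no match
Total matched: 4

4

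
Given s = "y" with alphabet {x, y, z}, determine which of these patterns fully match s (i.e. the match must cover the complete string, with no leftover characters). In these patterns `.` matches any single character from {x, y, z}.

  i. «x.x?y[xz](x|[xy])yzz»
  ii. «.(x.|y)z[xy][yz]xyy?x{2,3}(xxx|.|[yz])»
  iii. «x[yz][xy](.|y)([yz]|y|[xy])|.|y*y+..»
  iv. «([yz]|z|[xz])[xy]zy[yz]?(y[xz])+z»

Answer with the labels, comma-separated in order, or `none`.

i → no match — must start with "x"
ii → no match
iii → match
iv → no match — must end with "z"

iii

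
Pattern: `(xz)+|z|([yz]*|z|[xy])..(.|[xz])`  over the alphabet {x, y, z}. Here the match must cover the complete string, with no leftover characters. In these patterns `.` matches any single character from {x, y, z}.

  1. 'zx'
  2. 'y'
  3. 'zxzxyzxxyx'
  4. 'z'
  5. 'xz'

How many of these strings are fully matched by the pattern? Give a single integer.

2

1 → no match
2 → no match
3 → no match
4 → match
5 → match
Total matched: 2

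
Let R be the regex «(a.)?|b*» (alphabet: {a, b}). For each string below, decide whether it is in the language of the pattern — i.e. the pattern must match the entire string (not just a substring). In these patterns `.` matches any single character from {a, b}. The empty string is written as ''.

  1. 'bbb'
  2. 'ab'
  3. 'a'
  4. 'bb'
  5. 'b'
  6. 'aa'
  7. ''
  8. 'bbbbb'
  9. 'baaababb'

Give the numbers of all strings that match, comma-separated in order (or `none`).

1 → match
2 → match
3 → no match
4 → match
5 → match
6 → match
7 → match
8 → match
9 → no match

1, 2, 4, 5, 6, 7, 8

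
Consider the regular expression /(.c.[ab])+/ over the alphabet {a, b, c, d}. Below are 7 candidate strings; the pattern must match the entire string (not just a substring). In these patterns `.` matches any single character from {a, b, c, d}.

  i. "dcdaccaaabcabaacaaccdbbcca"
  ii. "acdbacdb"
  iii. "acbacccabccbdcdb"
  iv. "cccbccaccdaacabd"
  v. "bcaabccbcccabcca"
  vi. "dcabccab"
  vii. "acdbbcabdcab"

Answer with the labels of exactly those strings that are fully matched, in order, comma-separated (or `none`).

i → no match
ii → match
iii → match
iv → no match
v → match
vi → match
vii → match

ii, iii, v, vi, vii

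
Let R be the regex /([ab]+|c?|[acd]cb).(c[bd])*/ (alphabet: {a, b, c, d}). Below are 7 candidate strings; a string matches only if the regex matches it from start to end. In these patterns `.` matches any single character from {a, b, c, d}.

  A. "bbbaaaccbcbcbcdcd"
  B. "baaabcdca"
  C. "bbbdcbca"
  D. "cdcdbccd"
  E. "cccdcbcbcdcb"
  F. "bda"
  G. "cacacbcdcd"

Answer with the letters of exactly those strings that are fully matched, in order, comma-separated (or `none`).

A → match
B → no match
C → no match
D → no match
E → match
F → no match
G → no match

A, E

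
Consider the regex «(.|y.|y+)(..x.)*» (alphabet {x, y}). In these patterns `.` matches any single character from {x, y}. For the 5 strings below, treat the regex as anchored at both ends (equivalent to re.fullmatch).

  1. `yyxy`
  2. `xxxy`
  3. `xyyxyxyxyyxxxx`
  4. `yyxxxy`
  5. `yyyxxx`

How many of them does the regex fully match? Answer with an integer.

1 → no match
2 → no match
3 → no match
4 → match
5 → match
Total matched: 2

2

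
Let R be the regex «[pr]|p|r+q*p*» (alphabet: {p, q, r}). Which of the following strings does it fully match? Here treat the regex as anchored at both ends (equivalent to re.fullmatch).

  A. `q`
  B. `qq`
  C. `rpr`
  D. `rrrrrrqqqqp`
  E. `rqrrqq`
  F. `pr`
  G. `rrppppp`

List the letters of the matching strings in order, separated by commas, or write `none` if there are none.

D, G

A → no match
B → no match
C → no match
D → match
E → no match
F → no match
G → match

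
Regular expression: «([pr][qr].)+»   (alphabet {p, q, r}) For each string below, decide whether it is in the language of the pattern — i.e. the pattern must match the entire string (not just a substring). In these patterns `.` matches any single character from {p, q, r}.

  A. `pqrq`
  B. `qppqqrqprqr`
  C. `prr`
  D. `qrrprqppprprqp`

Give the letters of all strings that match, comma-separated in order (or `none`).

A → no match
B → no match
C → match
D → no match

C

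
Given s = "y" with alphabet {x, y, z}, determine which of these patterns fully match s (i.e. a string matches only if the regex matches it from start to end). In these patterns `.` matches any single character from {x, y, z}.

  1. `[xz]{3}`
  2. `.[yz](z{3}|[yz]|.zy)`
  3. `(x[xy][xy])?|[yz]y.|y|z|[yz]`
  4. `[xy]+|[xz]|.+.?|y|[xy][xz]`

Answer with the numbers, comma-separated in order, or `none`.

1 → no match
2 → no match
3 → match
4 → match

3, 4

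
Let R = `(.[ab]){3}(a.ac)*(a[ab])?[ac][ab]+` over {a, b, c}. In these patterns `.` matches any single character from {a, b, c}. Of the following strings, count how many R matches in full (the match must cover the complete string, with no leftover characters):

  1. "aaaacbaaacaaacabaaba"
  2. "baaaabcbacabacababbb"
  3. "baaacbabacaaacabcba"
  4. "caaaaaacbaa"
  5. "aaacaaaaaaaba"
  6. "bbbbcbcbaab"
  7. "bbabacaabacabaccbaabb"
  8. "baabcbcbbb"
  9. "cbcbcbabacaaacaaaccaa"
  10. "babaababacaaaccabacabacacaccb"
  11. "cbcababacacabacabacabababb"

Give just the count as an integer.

5

1 → match
2 → no match
3 → match
4 → no match
5 → no match
6 → match
7 → no match
8 → match
9 → match
10 → no match
11 → no match
Total matched: 5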